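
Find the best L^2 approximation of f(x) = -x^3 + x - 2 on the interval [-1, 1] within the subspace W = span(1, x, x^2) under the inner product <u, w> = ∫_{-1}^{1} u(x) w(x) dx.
g(x) = 2*x/5 - 2

The best approximation g ∈ W is the orthogonal projection of f onto W. Writing g = a_0 + a_1 x + a_2 x^2, the coefficients solve the normal equations G · a = b where
  G_{ij} = <φ_i, φ_j> and b_i = <f, φ_i>, with φ_0 = 1, φ_1 = x, φ_2 = x^2.
G =
  [2, 0, 2/3]
  [0, 2/3, 0]
  [2/3, 0, 2/5],
b = (-4, 4/15, -4/3).
Solving gives a_0 = -2, a_1 = 2/5, a_2 = 0, so
  g(x) = 2*x/5 - 2.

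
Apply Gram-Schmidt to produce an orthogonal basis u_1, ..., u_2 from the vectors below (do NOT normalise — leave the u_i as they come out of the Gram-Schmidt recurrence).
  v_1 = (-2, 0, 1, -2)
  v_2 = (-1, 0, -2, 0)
Orthogonal basis:
  u_1 = (-2, 0, 1, -2)
  u_2 = (-1, 0, -2, 0)

Apply the Gram-Schmidt recurrence
  u_1 = v_1
  u_i = v_i − Σ_{j<i} ((v_i · u_j) / (u_j · u_j)) · u_j.

Step by step this gives:
  u_1 = (-2, 0, 1, -2)
  u_2 = (-1, 0, -2, 0)

Orthogonality check:
  u_2 · u_1 = 0 (should be 0)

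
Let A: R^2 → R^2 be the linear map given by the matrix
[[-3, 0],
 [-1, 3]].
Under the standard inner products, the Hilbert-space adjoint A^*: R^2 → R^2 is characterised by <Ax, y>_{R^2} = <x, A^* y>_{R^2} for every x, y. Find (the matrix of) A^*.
A^* = A^T =
[[-3, -1],
 [0, 3]]

For real matrices with standard dot products, the defining identity <Ax, y> = <x, A^* y> gives (Ax)^T y = x^T (A^*) y, i.e. x^T A^T y = x^T (A^*) y. Since this holds for all x, y, we must have A^* = A^T. Therefore
A^* =
[[-3, -1],
 [0, 3]].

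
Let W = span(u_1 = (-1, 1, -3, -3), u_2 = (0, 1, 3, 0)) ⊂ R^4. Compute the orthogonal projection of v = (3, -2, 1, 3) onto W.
proj_W(v) = (81/68, -139/68, 69/68, 243/68)

Set up U = [u_1 | ... | u_2] ∈ R^(4×2). The projector onto W = col(U) is P = U (U^T U)^(-1) U^T.
Compute U^T U =
  [20, -8]
  [-8, 10],
and U^T v = (-17, 1).
Solve U^T U · c = U^T v for the coefficients: c = (-81/68, -29/34). The projection is proj_W(v) = U c.
Check: (v - proj_W(v)) · u_1 = 0  (should be 0).
Check: (v - proj_W(v)) · u_2 = 0  (should be 0).
Result: proj_W(v) = (81/68, -139/68, 69/68, 243/68).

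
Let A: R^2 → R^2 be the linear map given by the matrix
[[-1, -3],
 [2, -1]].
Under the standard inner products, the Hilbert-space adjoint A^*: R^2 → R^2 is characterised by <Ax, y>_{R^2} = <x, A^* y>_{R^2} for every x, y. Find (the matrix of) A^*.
A^* = A^T =
[[-1, 2],
 [-3, -1]]

For real matrices with standard dot products, the defining identity <Ax, y> = <x, A^* y> gives (Ax)^T y = x^T (A^*) y, i.e. x^T A^T y = x^T (A^*) y. Since this holds for all x, y, we must have A^* = A^T. Therefore
A^* =
[[-1, 2],
 [-3, -1]].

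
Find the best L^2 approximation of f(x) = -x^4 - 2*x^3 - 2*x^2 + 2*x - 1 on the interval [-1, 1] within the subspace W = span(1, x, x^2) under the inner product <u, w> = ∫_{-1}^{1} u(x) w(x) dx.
g(x) = -20*x^2/7 + 4*x/5 - 32/35

The best approximation g ∈ W is the orthogonal projection of f onto W. Writing g = a_0 + a_1 x + a_2 x^2, the coefficients solve the normal equations G · a = b where
  G_{ij} = <φ_i, φ_j> and b_i = <f, φ_i>, with φ_0 = 1, φ_1 = x, φ_2 = x^2.
G =
  [2, 0, 2/3]
  [0, 2/3, 0]
  [2/3, 0, 2/5],
b = (-56/15, 8/15, -184/105).
Solving gives a_0 = -32/35, a_1 = 4/5, a_2 = -20/7, so
  g(x) = -20*x^2/7 + 4*x/5 - 32/35.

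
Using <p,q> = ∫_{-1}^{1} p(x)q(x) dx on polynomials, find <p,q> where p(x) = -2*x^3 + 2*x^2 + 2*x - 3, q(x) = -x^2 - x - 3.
<p,q> = 44/3

Expand the product: p(x)·q(x) = 2*x^5 + 2*x^3 - 5*x^2 - 3*x + 9.
∫_{-1}^{1} of each monomial x^k gives [2/(k+1) if k even, 0 if k odd]. Integrating term-by-term (or equivalently evaluating the antiderivative F(x) = x^6/3 + x^4/2 - 5*x^3/3 - 3*x^2/2 + 9*x at the endpoints):
  F(1) − F(−1) = 20/3 − (-8) = 44/3.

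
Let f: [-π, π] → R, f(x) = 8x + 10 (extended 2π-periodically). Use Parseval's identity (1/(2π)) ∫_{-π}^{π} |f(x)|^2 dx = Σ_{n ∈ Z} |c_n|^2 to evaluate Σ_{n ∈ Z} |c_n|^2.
Σ |c_n|^2 = 64π^2/3 + 100

Expand and integrate term by term over [-π, π]:
  ∫ (8x)^2 dx = 64·(2π^3/3); ∫ 2·8·(10)·x dx = 0 (odd integrand); ∫ 10^2 dx = 100·2π.
So (1/(2π)) ∫_{-π}^{π} (8x + 10)^2 dx = 64π^2/3 + 100 = 64π^2/3 + 100.
Parseval ⇒ Σ |c_n|^2 = 64π^2/3 + 100.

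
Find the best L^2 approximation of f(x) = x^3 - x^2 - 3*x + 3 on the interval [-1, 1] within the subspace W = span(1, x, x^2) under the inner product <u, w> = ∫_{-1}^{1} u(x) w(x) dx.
g(x) = -x^2 - 12*x/5 + 3

The best approximation g ∈ W is the orthogonal projection of f onto W. Writing g = a_0 + a_1 x + a_2 x^2, the coefficients solve the normal equations G · a = b where
  G_{ij} = <φ_i, φ_j> and b_i = <f, φ_i>, with φ_0 = 1, φ_1 = x, φ_2 = x^2.
G =
  [2, 0, 2/3]
  [0, 2/3, 0]
  [2/3, 0, 2/5],
b = (16/3, -8/5, 8/5).
Solving gives a_0 = 3, a_1 = -12/5, a_2 = -1, so
  g(x) = -x^2 - 12*x/5 + 3.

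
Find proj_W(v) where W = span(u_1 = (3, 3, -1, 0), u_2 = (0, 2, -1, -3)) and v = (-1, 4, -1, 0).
proj_W(v) = (33/31, 433/217, -178/217, -303/217)

Set up U = [u_1 | ... | u_2] ∈ R^(4×2). The projector onto W = col(U) is P = U (U^T U)^(-1) U^T.
Compute U^T U =
  [19, 7]
  [7, 14],
and U^T v = (10, 9).
Solve U^T U · c = U^T v for the coefficients: c = (11/31, 101/217). The projection is proj_W(v) = U c.
Check: (v - proj_W(v)) · u_1 = 0  (should be 0).
Check: (v - proj_W(v)) · u_2 = 0  (should be 0).
Result: proj_W(v) = (33/31, 433/217, -178/217, -303/217).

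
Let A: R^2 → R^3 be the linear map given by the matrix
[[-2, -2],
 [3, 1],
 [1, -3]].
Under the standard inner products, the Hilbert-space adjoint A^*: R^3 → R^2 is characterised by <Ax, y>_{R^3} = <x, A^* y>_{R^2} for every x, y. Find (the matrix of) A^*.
A^* = A^T =
[[-2, 3, 1],
 [-2, 1, -3]]

For real matrices with standard dot products, the defining identity <Ax, y> = <x, A^* y> gives (Ax)^T y = x^T (A^*) y, i.e. x^T A^T y = x^T (A^*) y. Since this holds for all x, y, we must have A^* = A^T. Therefore
A^* =
[[-2, 3, 1],
 [-2, 1, -3]].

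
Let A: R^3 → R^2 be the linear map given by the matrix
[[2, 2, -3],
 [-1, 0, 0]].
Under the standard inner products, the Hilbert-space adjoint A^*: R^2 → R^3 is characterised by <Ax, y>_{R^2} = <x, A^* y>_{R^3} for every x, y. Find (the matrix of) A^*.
A^* = A^T =
[[2, -1],
 [2, 0],
 [-3, 0]]

For real matrices with standard dot products, the defining identity <Ax, y> = <x, A^* y> gives (Ax)^T y = x^T (A^*) y, i.e. x^T A^T y = x^T (A^*) y. Since this holds for all x, y, we must have A^* = A^T. Therefore
A^* =
[[2, -1],
 [2, 0],
 [-3, 0]].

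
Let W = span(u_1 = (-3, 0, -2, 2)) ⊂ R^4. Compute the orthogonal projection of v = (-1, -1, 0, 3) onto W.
proj_W(v) = (-27/17, 0, -18/17, 18/17)

Set up U = [u_1 | ... | u_1] ∈ R^(4×1). The projector onto W = col(U) is P = U (U^T U)^(-1) U^T.
Compute U^T U =
  [17],
and U^T v = (9).
Solve U^T U · c = U^T v for the coefficients: c = (9/17). The projection is proj_W(v) = U c.
Check: (v - proj_W(v)) · u_1 = 0  (should be 0).
Result: proj_W(v) = (-27/17, 0, -18/17, 18/17).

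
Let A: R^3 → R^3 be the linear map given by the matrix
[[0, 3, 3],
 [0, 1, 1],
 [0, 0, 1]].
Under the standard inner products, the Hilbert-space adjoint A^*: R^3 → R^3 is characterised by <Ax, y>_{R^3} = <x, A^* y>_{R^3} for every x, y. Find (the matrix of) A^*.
A^* = A^T =
[[0, 0, 0],
 [3, 1, 0],
 [3, 1, 1]]

For real matrices with standard dot products, the defining identity <Ax, y> = <x, A^* y> gives (Ax)^T y = x^T (A^*) y, i.e. x^T A^T y = x^T (A^*) y. Since this holds for all x, y, we must have A^* = A^T. Therefore
A^* =
[[0, 0, 0],
 [3, 1, 0],
 [3, 1, 1]].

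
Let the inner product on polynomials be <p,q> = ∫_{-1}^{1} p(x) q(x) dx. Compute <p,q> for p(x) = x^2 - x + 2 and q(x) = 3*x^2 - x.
<p,q> = 88/15

Expand the product: p(x)·q(x) = 3*x^4 - 4*x^3 + 7*x^2 - 2*x.
∫_{-1}^{1} of each monomial x^k gives [2/(k+1) if k even, 0 if k odd]. Integrating term-by-term (or equivalently evaluating the antiderivative F(x) = 3*x^5/5 - x^4 + 7*x^3/3 - x^2 at the endpoints):
  F(1) − F(−1) = 14/15 − (-74/15) = 88/15.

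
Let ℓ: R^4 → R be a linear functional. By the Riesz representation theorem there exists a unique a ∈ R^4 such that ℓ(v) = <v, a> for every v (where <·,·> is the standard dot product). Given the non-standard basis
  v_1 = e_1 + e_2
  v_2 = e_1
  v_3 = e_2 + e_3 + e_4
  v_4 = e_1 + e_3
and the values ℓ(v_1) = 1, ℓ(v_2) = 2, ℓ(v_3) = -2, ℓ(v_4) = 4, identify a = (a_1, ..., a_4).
a = (2, -1, 2, -3)

Write a = (a_1, ..., a_4) in the standard basis. For each basis vector v_i, ℓ(v_i) = <v_i, a> is a linear equation in the a_j's. Collect the n equations into a matrix system V a = ℓ, where row i of V is v_i (expressed in the standard basis). Since V is invertible (lower-triangular with 1s on the diagonal, up to permutation), solve by back-substitution:
  V =
[[1, 1, 0, 0],
 [1, 0, 0, 0],
 [0, 1, 1, 1],
 [1, 0, 1, 0]]
  V a = (1, 2, -2, 4)
Solving gives a = (2, -1, 2, -3).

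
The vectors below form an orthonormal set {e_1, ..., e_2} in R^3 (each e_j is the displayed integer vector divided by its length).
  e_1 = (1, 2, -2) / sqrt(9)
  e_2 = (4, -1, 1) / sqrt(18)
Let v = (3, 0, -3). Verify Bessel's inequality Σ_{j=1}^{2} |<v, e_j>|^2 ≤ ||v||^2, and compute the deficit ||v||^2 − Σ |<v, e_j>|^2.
Σ |<v, e_j>|^2 = 27/2; ||v||^2 = 18; deficit = 9/2

Write each e_j = u_j / sqrt(<u_j, u_j>) where u_j is the displayed integer vector. Then <v, e_j> = <v, u_j> / sqrt(<u_j, u_j>), so |<v, e_j>|^2 = <v, u_j>^2 / <u_j, u_j>.
Coefficients: <v, e_1> = 9/sqrt(9), <v, e_2> = 9/sqrt(18).
Square and sum: Σ |<v, e_j>|^2 = 27/2.
Compute ||v||^2 = v·v = 18.
Deficit = 18 − 27/2 = 9/2 ≥ 0, confirming Bessel's inequality. (The deficit equals ||v − Σ <v,e_j> e_j||^2, the squared distance from v to span{e_j}.)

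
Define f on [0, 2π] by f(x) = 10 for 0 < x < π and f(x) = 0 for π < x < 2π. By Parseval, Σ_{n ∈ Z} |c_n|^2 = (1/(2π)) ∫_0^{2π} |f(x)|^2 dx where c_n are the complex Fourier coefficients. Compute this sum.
Σ |c_n|^2 = 50

Parseval equates the L^2 energy of f (normalised by 1/(2π)) with the ℓ^2 sum of its Fourier coefficients: (1/(2π)) ∫_0^{2π} |f|^2 = Σ |c_n|^2.
Compute the left side: (1/(2π)) [∫_0^π 10^2 dx + ∫_π^{2π} 0^2 dx] = (1/(2π)) · (100π + 0π) = (100 + 0)/2 = 50.
So Σ_{n ∈ Z} |c_n|^2 = 50.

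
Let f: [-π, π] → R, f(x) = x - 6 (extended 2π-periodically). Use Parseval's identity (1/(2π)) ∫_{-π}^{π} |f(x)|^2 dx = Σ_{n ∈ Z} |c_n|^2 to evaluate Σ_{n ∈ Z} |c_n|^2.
Σ |c_n|^2 = π^2/3 + 36

Expand and integrate term by term over [-π, π]:
  ∫ (x)^2 dx = 1·(2π^3/3); ∫ 2·1·(-6)·x dx = 0 (odd integrand); ∫ (-6)^2 dx = 36·2π.
So (1/(2π)) ∫_{-π}^{π} (x - 6)^2 dx = 1π^2/3 + 36 = π^2/3 + 36.
Parseval ⇒ Σ |c_n|^2 = π^2/3 + 36.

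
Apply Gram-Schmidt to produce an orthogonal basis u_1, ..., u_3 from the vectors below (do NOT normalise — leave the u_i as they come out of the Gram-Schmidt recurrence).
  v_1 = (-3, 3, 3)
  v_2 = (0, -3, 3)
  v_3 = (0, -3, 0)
Orthogonal basis:
  u_1 = (-3, 3, 3)
  u_2 = (0, -3, 3)
  u_3 = (-1, -1/2, -1/2)

Apply the Gram-Schmidt recurrence
  u_1 = v_1
  u_i = v_i − Σ_{j<i} ((v_i · u_j) / (u_j · u_j)) · u_j.

Step by step this gives:
  u_1 = (-3, 3, 3)
  u_2 = (0, -3, 3)
  u_3 = (-1, -1/2, -1/2)

Orthogonality check:
  u_2 · u_1 = 0 (should be 0)
  u_3 · u_1 = 0 (should be 0)
  u_3 · u_2 = 0 (should be 0)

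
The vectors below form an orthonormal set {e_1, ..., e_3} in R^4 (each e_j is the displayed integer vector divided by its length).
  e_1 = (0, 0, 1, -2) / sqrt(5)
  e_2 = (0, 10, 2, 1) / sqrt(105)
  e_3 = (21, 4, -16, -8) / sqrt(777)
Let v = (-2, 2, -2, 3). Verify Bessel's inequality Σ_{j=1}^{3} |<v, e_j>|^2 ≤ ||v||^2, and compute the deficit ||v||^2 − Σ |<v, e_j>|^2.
Σ |<v, e_j>|^2 = 633/37; ||v||^2 = 21; deficit = 144/37

Write each e_j = u_j / sqrt(<u_j, u_j>) where u_j is the displayed integer vector. Then <v, e_j> = <v, u_j> / sqrt(<u_j, u_j>), so |<v, e_j>|^2 = <v, u_j>^2 / <u_j, u_j>.
Coefficients: <v, e_1> = -8/sqrt(5), <v, e_2> = 19/sqrt(105), <v, e_3> = -26/sqrt(777).
Square and sum: Σ |<v, e_j>|^2 = 633/37.
Compute ||v||^2 = v·v = 21.
Deficit = 21 − 633/37 = 144/37 ≥ 0, confirming Bessel's inequality. (The deficit equals ||v − Σ <v,e_j> e_j||^2, the squared distance from v to span{e_j}.)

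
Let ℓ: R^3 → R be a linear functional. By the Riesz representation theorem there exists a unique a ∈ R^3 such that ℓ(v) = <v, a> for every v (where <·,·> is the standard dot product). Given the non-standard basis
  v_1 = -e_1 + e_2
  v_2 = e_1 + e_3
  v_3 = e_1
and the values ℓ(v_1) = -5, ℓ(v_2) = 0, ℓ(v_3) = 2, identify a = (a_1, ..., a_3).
a = (2, -3, -2)

Write a = (a_1, ..., a_3) in the standard basis. For each basis vector v_i, ℓ(v_i) = <v_i, a> is a linear equation in the a_j's. Collect the n equations into a matrix system V a = ℓ, where row i of V is v_i (expressed in the standard basis). Since V is invertible (lower-triangular with 1s on the diagonal, up to permutation), solve by back-substitution:
  V =
[[-1, 1, 0],
 [1, 0, 1],
 [1, 0, 0]]
  V a = (-5, 0, 2)
Solving gives a = (2, -3, -2).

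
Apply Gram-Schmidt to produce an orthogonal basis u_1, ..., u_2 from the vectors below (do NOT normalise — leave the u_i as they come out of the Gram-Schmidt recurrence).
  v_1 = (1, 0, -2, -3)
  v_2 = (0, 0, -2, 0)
Orthogonal basis:
  u_1 = (1, 0, -2, -3)
  u_2 = (-2/7, 0, -10/7, 6/7)

Apply the Gram-Schmidt recurrence
  u_1 = v_1
  u_i = v_i − Σ_{j<i} ((v_i · u_j) / (u_j · u_j)) · u_j.

Step by step this gives:
  u_1 = (1, 0, -2, -3)
  u_2 = (-2/7, 0, -10/7, 6/7)

Orthogonality check:
  u_2 · u_1 = 0 (should be 0)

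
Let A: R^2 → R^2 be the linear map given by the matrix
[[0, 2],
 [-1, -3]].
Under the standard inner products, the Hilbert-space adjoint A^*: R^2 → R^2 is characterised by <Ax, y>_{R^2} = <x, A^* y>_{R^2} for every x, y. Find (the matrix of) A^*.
A^* = A^T =
[[0, -1],
 [2, -3]]

For real matrices with standard dot products, the defining identity <Ax, y> = <x, A^* y> gives (Ax)^T y = x^T (A^*) y, i.e. x^T A^T y = x^T (A^*) y. Since this holds for all x, y, we must have A^* = A^T. Therefore
A^* =
[[0, -1],
 [2, -3]].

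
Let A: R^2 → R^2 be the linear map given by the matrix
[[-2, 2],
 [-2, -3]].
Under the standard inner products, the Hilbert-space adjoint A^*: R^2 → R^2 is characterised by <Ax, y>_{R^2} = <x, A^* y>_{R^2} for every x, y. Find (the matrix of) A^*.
A^* = A^T =
[[-2, -2],
 [2, -3]]

For real matrices with standard dot products, the defining identity <Ax, y> = <x, A^* y> gives (Ax)^T y = x^T (A^*) y, i.e. x^T A^T y = x^T (A^*) y. Since this holds for all x, y, we must have A^* = A^T. Therefore
A^* =
[[-2, -2],
 [2, -3]].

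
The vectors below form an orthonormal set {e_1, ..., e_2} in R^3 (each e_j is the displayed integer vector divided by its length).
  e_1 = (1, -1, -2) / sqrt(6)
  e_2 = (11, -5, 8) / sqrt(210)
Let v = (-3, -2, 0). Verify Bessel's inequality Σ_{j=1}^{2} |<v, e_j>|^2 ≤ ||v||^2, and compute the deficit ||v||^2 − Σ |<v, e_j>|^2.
Σ |<v, e_j>|^2 = 94/35; ||v||^2 = 13; deficit = 361/35

Write each e_j = u_j / sqrt(<u_j, u_j>) where u_j is the displayed integer vector. Then <v, e_j> = <v, u_j> / sqrt(<u_j, u_j>), so |<v, e_j>|^2 = <v, u_j>^2 / <u_j, u_j>.
Coefficients: <v, e_1> = -1/sqrt(6), <v, e_2> = -23/sqrt(210).
Square and sum: Σ |<v, e_j>|^2 = 94/35.
Compute ||v||^2 = v·v = 13.
Deficit = 13 − 94/35 = 361/35 ≥ 0, confirming Bessel's inequality. (The deficit equals ||v − Σ <v,e_j> e_j||^2, the squared distance from v to span{e_j}.)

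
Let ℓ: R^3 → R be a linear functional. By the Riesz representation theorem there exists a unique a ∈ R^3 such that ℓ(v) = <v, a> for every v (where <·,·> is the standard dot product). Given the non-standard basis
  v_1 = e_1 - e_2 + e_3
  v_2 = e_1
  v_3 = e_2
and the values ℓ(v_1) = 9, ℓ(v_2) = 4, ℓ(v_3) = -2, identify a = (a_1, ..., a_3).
a = (4, -2, 3)

Write a = (a_1, ..., a_3) in the standard basis. For each basis vector v_i, ℓ(v_i) = <v_i, a> is a linear equation in the a_j's. Collect the n equations into a matrix system V a = ℓ, where row i of V is v_i (expressed in the standard basis). Since V is invertible (lower-triangular with 1s on the diagonal, up to permutation), solve by back-substitution:
  V =
[[1, -1, 1],
 [1, 0, 0],
 [0, 1, 0]]
  V a = (9, 4, -2)
Solving gives a = (4, -2, 3).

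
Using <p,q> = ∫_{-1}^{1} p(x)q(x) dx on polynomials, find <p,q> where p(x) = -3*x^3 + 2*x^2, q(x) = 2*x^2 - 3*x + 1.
<p,q> = 98/15

Expand the product: p(x)·q(x) = -6*x^5 + 13*x^4 - 9*x^3 + 2*x^2.
∫_{-1}^{1} of each monomial x^k gives [2/(k+1) if k even, 0 if k odd]. Integrating term-by-term (or equivalently evaluating the antiderivative F(x) = -x^6 + 13*x^5/5 - 9*x^4/4 + 2*x^3/3 at the endpoints):
  F(1) − F(−1) = 1/60 − (-391/60) = 98/15.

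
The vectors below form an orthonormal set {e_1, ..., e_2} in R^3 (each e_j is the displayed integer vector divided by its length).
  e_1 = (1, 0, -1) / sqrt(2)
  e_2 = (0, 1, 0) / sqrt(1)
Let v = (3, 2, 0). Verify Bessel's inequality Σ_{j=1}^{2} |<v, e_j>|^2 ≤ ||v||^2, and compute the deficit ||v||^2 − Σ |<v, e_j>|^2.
Σ |<v, e_j>|^2 = 17/2; ||v||^2 = 13; deficit = 9/2

Write each e_j = u_j / sqrt(<u_j, u_j>) where u_j is the displayed integer vector. Then <v, e_j> = <v, u_j> / sqrt(<u_j, u_j>), so |<v, e_j>|^2 = <v, u_j>^2 / <u_j, u_j>.
Coefficients: <v, e_1> = 3/sqrt(2), <v, e_2> = 2/sqrt(1).
Square and sum: Σ |<v, e_j>|^2 = 17/2.
Compute ||v||^2 = v·v = 13.
Deficit = 13 − 17/2 = 9/2 ≥ 0, confirming Bessel's inequality. (The deficit equals ||v − Σ <v,e_j> e_j||^2, the squared distance from v to span{e_j}.)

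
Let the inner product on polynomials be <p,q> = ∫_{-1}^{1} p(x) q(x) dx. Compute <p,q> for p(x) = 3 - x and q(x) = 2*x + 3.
<p,q> = 50/3

Expand the product: p(x)·q(x) = -2*x^2 + 3*x + 9.
∫_{-1}^{1} of each monomial x^k gives [2/(k+1) if k even, 0 if k odd]. Integrating term-by-term (or equivalently evaluating the antiderivative F(x) = -2*x^3/3 + 3*x^2/2 + 9*x at the endpoints):
  F(1) − F(−1) = 59/6 − (-41/6) = 50/3.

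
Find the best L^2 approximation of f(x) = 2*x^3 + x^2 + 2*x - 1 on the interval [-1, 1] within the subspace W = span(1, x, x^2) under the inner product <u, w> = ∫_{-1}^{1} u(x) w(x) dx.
g(x) = x^2 + 16*x/5 - 1

The best approximation g ∈ W is the orthogonal projection of f onto W. Writing g = a_0 + a_1 x + a_2 x^2, the coefficients solve the normal equations G · a = b where
  G_{ij} = <φ_i, φ_j> and b_i = <f, φ_i>, with φ_0 = 1, φ_1 = x, φ_2 = x^2.
G =
  [2, 0, 2/3]
  [0, 2/3, 0]
  [2/3, 0, 2/5],
b = (-4/3, 32/15, -4/15).
Solving gives a_0 = -1, a_1 = 16/5, a_2 = 1, so
  g(x) = x^2 + 16*x/5 - 1.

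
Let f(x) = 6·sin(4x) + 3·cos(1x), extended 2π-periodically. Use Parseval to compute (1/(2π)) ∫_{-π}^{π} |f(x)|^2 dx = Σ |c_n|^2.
Σ |c_n|^2 = 45/2

Expand |f|^2 and use orthogonality of {sin(nx), cos(mx)} on [-π, π]:
  ∫_{-π}^{π} sin(nx)^2 dx = π, ∫ cos(mx)^2 dx = π, and cross terms integrate to 0.
So ∫_{-π}^{π} f(x)^2 dx = 6^2 · π + 3^2 · π = (36 + 9)π.
Divide by 2π: (36 + 9)/2 = 45/2.
By Parseval, this equals Σ |c_n|^2.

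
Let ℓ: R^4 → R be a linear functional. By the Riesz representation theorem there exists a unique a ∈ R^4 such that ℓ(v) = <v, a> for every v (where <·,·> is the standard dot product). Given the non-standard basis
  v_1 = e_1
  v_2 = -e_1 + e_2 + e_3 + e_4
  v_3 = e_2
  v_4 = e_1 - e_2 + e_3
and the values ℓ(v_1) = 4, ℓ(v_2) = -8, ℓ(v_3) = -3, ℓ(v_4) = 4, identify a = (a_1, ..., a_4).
a = (4, -3, -3, 2)

Write a = (a_1, ..., a_4) in the standard basis. For each basis vector v_i, ℓ(v_i) = <v_i, a> is a linear equation in the a_j's. Collect the n equations into a matrix system V a = ℓ, where row i of V is v_i (expressed in the standard basis). Since V is invertible (lower-triangular with 1s on the diagonal, up to permutation), solve by back-substitution:
  V =
[[1, 0, 0, 0],
 [-1, 1, 1, 1],
 [0, 1, 0, 0],
 [1, -1, 1, 0]]
  V a = (4, -8, -3, 4)
Solving gives a = (4, -3, -3, 2).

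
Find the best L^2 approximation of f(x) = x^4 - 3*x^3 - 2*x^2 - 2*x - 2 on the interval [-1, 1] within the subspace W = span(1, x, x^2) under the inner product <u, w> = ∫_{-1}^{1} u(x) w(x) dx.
g(x) = -8*x^2/7 - 19*x/5 - 73/35

The best approximation g ∈ W is the orthogonal projection of f onto W. Writing g = a_0 + a_1 x + a_2 x^2, the coefficients solve the normal equations G · a = b where
  G_{ij} = <φ_i, φ_j> and b_i = <f, φ_i>, with φ_0 = 1, φ_1 = x, φ_2 = x^2.
G =
  [2, 0, 2/3]
  [0, 2/3, 0]
  [2/3, 0, 2/5],
b = (-74/15, -38/15, -194/105).
Solving gives a_0 = -73/35, a_1 = -19/5, a_2 = -8/7, so
  g(x) = -8*x^2/7 - 19*x/5 - 73/35.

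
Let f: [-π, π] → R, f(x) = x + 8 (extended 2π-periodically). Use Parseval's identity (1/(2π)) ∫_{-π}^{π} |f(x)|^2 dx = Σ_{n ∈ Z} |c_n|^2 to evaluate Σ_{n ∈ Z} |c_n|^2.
Σ |c_n|^2 = π^2/3 + 64

Expand and integrate term by term over [-π, π]:
  ∫ (x)^2 dx = 1·(2π^3/3); ∫ 2·1·(8)·x dx = 0 (odd integrand); ∫ 8^2 dx = 64·2π.
So (1/(2π)) ∫_{-π}^{π} (x + 8)^2 dx = 1π^2/3 + 64 = π^2/3 + 64.
Parseval ⇒ Σ |c_n|^2 = π^2/3 + 64.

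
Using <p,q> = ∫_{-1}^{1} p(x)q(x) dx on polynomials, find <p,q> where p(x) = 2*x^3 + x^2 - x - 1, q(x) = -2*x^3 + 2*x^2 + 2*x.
<p,q> = -64/105

Expand the product: p(x)·q(x) = -4*x^6 + 2*x^5 + 8*x^4 + 2*x^3 - 4*x^2 - 2*x.
∫_{-1}^{1} of each monomial x^k gives [2/(k+1) if k even, 0 if k odd]. Integrating term-by-term (or equivalently evaluating the antiderivative F(x) = -4*x^7/7 + x^6/3 + 8*x^5/5 + x^4/2 - 4*x^3/3 - x^2 at the endpoints):
  F(1) − F(−1) = -33/70 − (29/210) = -64/105.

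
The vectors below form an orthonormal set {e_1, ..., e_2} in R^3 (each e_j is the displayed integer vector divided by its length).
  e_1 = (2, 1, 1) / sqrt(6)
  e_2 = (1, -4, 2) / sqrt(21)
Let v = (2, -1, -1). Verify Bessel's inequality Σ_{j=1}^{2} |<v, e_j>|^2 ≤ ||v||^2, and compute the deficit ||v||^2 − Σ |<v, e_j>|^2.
Σ |<v, e_j>|^2 = 10/7; ||v||^2 = 6; deficit = 32/7

Write each e_j = u_j / sqrt(<u_j, u_j>) where u_j is the displayed integer vector. Then <v, e_j> = <v, u_j> / sqrt(<u_j, u_j>), so |<v, e_j>|^2 = <v, u_j>^2 / <u_j, u_j>.
Coefficients: <v, e_1> = 2/sqrt(6), <v, e_2> = 4/sqrt(21).
Square and sum: Σ |<v, e_j>|^2 = 10/7.
Compute ||v||^2 = v·v = 6.
Deficit = 6 − 10/7 = 32/7 ≥ 0, confirming Bessel's inequality. (The deficit equals ||v − Σ <v,e_j> e_j||^2, the squared distance from v to span{e_j}.)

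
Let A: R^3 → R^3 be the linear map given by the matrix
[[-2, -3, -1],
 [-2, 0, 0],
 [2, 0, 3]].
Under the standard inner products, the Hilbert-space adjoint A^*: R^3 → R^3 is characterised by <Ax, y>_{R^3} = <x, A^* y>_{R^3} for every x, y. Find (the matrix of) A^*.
A^* = A^T =
[[-2, -2, 2],
 [-3, 0, 0],
 [-1, 0, 3]]

For real matrices with standard dot products, the defining identity <Ax, y> = <x, A^* y> gives (Ax)^T y = x^T (A^*) y, i.e. x^T A^T y = x^T (A^*) y. Since this holds for all x, y, we must have A^* = A^T. Therefore
A^* =
[[-2, -2, 2],
 [-3, 0, 0],
 [-1, 0, 3]].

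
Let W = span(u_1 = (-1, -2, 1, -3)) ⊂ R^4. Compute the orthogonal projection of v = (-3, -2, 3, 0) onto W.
proj_W(v) = (-2/3, -4/3, 2/3, -2)

Set up U = [u_1 | ... | u_1] ∈ R^(4×1). The projector onto W = col(U) is P = U (U^T U)^(-1) U^T.
Compute U^T U =
  [15],
and U^T v = (10).
Solve U^T U · c = U^T v for the coefficients: c = (2/3). The projection is proj_W(v) = U c.
Check: (v - proj_W(v)) · u_1 = 0  (should be 0).
Result: proj_W(v) = (-2/3, -4/3, 2/3, -2).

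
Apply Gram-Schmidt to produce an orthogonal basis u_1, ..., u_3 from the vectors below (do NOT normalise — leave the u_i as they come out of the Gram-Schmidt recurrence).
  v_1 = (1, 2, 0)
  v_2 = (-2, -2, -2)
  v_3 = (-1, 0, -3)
Orthogonal basis:
  u_1 = (1, 2, 0)
  u_2 = (-4/5, 2/5, -2)
  u_3 = (1/3, -1/6, -1/6)

Apply the Gram-Schmidt recurrence
  u_1 = v_1
  u_i = v_i − Σ_{j<i} ((v_i · u_j) / (u_j · u_j)) · u_j.

Step by step this gives:
  u_1 = (1, 2, 0)
  u_2 = (-4/5, 2/5, -2)
  u_3 = (1/3, -1/6, -1/6)

Orthogonality check:
  u_2 · u_1 = 0 (should be 0)
  u_3 · u_1 = 0 (should be 0)
  u_3 · u_2 = 0 (should be 0)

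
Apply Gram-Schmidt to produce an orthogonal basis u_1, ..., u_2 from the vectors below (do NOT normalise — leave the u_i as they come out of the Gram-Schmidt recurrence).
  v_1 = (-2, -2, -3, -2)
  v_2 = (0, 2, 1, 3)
Orthogonal basis:
  u_1 = (-2, -2, -3, -2)
  u_2 = (-26/21, 16/21, -6/7, 37/21)

Apply the Gram-Schmidt recurrence
  u_1 = v_1
  u_i = v_i − Σ_{j<i} ((v_i · u_j) / (u_j · u_j)) · u_j.

Step by step this gives:
  u_1 = (-2, -2, -3, -2)
  u_2 = (-26/21, 16/21, -6/7, 37/21)

Orthogonality check:
  u_2 · u_1 = 0 (should be 0)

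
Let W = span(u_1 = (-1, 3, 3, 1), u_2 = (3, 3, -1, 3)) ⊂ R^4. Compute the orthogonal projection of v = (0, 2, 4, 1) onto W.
proj_W(v) = (-136/131, 366/131, 380/131, 115/131)

Set up U = [u_1 | ... | u_2] ∈ R^(4×2). The projector onto W = col(U) is P = U (U^T U)^(-1) U^T.
Compute U^T U =
  [20, 6]
  [6, 28],
and U^T v = (19, 5).
Solve U^T U · c = U^T v for the coefficients: c = (251/262, -7/262). The projection is proj_W(v) = U c.
Check: (v - proj_W(v)) · u_1 = 0  (should be 0).
Check: (v - proj_W(v)) · u_2 = 0  (should be 0).
Result: proj_W(v) = (-136/131, 366/131, 380/131, 115/131).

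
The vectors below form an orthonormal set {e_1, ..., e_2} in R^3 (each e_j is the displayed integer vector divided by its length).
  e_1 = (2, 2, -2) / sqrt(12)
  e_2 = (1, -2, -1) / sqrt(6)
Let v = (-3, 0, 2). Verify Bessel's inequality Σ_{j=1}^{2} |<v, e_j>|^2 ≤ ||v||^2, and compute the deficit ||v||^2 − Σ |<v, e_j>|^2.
Σ |<v, e_j>|^2 = 25/2; ||v||^2 = 13; deficit = 1/2

Write each e_j = u_j / sqrt(<u_j, u_j>) where u_j is the displayed integer vector. Then <v, e_j> = <v, u_j> / sqrt(<u_j, u_j>), so |<v, e_j>|^2 = <v, u_j>^2 / <u_j, u_j>.
Coefficients: <v, e_1> = -10/sqrt(12), <v, e_2> = -5/sqrt(6).
Square and sum: Σ |<v, e_j>|^2 = 25/2.
Compute ||v||^2 = v·v = 13.
Deficit = 13 − 25/2 = 1/2 ≥ 0, confirming Bessel's inequality. (The deficit equals ||v − Σ <v,e_j> e_j||^2, the squared distance from v to span{e_j}.)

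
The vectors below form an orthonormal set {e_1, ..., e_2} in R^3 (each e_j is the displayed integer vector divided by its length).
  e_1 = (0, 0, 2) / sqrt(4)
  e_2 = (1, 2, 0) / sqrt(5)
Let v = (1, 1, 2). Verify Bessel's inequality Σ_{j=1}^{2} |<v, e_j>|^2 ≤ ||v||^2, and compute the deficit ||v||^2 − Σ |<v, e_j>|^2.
Σ |<v, e_j>|^2 = 29/5; ||v||^2 = 6; deficit = 1/5

Write each e_j = u_j / sqrt(<u_j, u_j>) where u_j is the displayed integer vector. Then <v, e_j> = <v, u_j> / sqrt(<u_j, u_j>), so |<v, e_j>|^2 = <v, u_j>^2 / <u_j, u_j>.
Coefficients: <v, e_1> = 4/sqrt(4), <v, e_2> = 3/sqrt(5).
Square and sum: Σ |<v, e_j>|^2 = 29/5.
Compute ||v||^2 = v·v = 6.
Deficit = 6 − 29/5 = 1/5 ≥ 0, confirming Bessel's inequality. (The deficit equals ||v − Σ <v,e_j> e_j||^2, the squared distance from v to span{e_j}.)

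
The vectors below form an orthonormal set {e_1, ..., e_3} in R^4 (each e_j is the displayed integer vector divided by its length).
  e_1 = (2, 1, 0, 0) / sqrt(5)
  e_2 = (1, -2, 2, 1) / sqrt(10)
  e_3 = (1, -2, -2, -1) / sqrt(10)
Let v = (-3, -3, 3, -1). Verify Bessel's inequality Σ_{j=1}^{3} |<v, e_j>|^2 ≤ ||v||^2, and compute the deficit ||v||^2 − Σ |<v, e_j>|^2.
Σ |<v, e_j>|^2 = 23; ||v||^2 = 28; deficit = 5

Write each e_j = u_j / sqrt(<u_j, u_j>) where u_j is the displayed integer vector. Then <v, e_j> = <v, u_j> / sqrt(<u_j, u_j>), so |<v, e_j>|^2 = <v, u_j>^2 / <u_j, u_j>.
Coefficients: <v, e_1> = -9/sqrt(5), <v, e_2> = 8/sqrt(10), <v, e_3> = -2/sqrt(10).
Square and sum: Σ |<v, e_j>|^2 = 23.
Compute ||v||^2 = v·v = 28.
Deficit = 28 − 23 = 5 ≥ 0, confirming Bessel's inequality. (The deficit equals ||v − Σ <v,e_j> e_j||^2, the squared distance from v to span{e_j}.)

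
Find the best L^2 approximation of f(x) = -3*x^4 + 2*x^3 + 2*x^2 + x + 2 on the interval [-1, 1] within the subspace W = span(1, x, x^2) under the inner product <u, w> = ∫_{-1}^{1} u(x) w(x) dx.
g(x) = -4*x^2/7 + 11*x/5 + 79/35

The best approximation g ∈ W is the orthogonal projection of f onto W. Writing g = a_0 + a_1 x + a_2 x^2, the coefficients solve the normal equations G · a = b where
  G_{ij} = <φ_i, φ_j> and b_i = <f, φ_i>, with φ_0 = 1, φ_1 = x, φ_2 = x^2.
G =
  [2, 0, 2/3]
  [0, 2/3, 0]
  [2/3, 0, 2/5],
b = (62/15, 22/15, 134/105).
Solving gives a_0 = 79/35, a_1 = 11/5, a_2 = -4/7, so
  g(x) = -4*x^2/7 + 11*x/5 + 79/35.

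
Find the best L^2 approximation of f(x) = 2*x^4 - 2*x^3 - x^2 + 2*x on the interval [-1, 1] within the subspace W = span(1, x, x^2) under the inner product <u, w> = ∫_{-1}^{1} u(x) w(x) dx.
g(x) = 5*x^2/7 + 4*x/5 - 6/35

The best approximation g ∈ W is the orthogonal projection of f onto W. Writing g = a_0 + a_1 x + a_2 x^2, the coefficients solve the normal equations G · a = b where
  G_{ij} = <φ_i, φ_j> and b_i = <f, φ_i>, with φ_0 = 1, φ_1 = x, φ_2 = x^2.
G =
  [2, 0, 2/3]
  [0, 2/3, 0]
  [2/3, 0, 2/5],
b = (2/15, 8/15, 6/35).
Solving gives a_0 = -6/35, a_1 = 4/5, a_2 = 5/7, so
  g(x) = 5*x^2/7 + 4*x/5 - 6/35.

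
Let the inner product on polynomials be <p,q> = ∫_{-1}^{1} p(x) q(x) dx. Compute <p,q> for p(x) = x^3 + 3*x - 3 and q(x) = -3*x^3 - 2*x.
<p,q> = -324/35

Expand the product: p(x)·q(x) = -3*x^6 - 11*x^4 + 9*x^3 - 6*x^2 + 6*x.
∫_{-1}^{1} of each monomial x^k gives [2/(k+1) if k even, 0 if k odd]. Integrating term-by-term (or equivalently evaluating the antiderivative F(x) = -3*x^7/7 - 11*x^5/5 + 9*x^4/4 - 2*x^3 + 3*x^2 at the endpoints):
  F(1) − F(−1) = 87/140 − (1383/140) = -324/35.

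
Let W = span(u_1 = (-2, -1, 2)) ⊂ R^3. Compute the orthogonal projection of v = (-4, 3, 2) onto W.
proj_W(v) = (-2, -1, 2)

Set up U = [u_1 | ... | u_1] ∈ R^(3×1). The projector onto W = col(U) is P = U (U^T U)^(-1) U^T.
Compute U^T U =
  [9],
and U^T v = (9).
Solve U^T U · c = U^T v for the coefficients: c = (1). The projection is proj_W(v) = U c.
Check: (v - proj_W(v)) · u_1 = 0  (should be 0).
Result: proj_W(v) = (-2, -1, 2).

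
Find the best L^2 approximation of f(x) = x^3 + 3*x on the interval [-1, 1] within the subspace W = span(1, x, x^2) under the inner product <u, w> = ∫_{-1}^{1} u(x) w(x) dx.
g(x) = 18*x/5

The best approximation g ∈ W is the orthogonal projection of f onto W. Writing g = a_0 + a_1 x + a_2 x^2, the coefficients solve the normal equations G · a = b where
  G_{ij} = <φ_i, φ_j> and b_i = <f, φ_i>, with φ_0 = 1, φ_1 = x, φ_2 = x^2.
G =
  [2, 0, 2/3]
  [0, 2/3, 0]
  [2/3, 0, 2/5],
b = (0, 12/5, 0).
Solving gives a_0 = 0, a_1 = 18/5, a_2 = 0, so
  g(x) = 18*x/5.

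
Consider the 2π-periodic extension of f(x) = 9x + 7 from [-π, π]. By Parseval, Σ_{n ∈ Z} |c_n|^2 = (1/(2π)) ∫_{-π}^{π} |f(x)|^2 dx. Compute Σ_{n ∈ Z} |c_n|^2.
Σ |c_n|^2 = 27π^2 + 49

Expand and integrate term by term over [-π, π]:
  ∫ (9x)^2 dx = 81·(2π^3/3); ∫ 2·9·(7)·x dx = 0 (odd integrand); ∫ 7^2 dx = 49·2π.
So (1/(2π)) ∫_{-π}^{π} (9x + 7)^2 dx = 81π^2/3 + 49 = 27π^2 + 49.
Parseval ⇒ Σ |c_n|^2 = 27π^2 + 49.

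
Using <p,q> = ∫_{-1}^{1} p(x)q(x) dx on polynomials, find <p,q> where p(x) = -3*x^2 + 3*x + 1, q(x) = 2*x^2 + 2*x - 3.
<p,q> = 44/15

Expand the product: p(x)·q(x) = -6*x^4 + 17*x^2 - 7*x - 3.
∫_{-1}^{1} of each monomial x^k gives [2/(k+1) if k even, 0 if k odd]. Integrating term-by-term (or equivalently evaluating the antiderivative F(x) = -6*x^5/5 + 17*x^3/3 - 7*x^2/2 - 3*x at the endpoints):
  F(1) − F(−1) = -61/30 − (-149/30) = 44/15.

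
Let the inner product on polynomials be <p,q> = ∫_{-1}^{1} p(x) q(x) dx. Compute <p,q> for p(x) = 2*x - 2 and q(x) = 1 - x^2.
<p,q> = -8/3

Expand the product: p(x)·q(x) = -2*x^3 + 2*x^2 + 2*x - 2.
∫_{-1}^{1} of each monomial x^k gives [2/(k+1) if k even, 0 if k odd]. Integrating term-by-term (or equivalently evaluating the antiderivative F(x) = -x^4/2 + 2*x^3/3 + x^2 - 2*x at the endpoints):
  F(1) − F(−1) = -5/6 − (11/6) = -8/3.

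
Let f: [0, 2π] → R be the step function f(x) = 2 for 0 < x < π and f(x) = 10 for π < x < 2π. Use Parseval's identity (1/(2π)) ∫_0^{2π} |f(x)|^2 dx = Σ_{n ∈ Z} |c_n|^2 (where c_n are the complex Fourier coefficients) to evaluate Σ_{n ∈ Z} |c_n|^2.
Σ |c_n|^2 = 52

Parseval equates the L^2 energy of f (normalised by 1/(2π)) with the ℓ^2 sum of its Fourier coefficients: (1/(2π)) ∫_0^{2π} |f|^2 = Σ |c_n|^2.
Compute the left side: (1/(2π)) [∫_0^π 2^2 dx + ∫_π^{2π} 10^2 dx] = (1/(2π)) · (4π + 100π) = (4 + 100)/2 = 52.
So Σ_{n ∈ Z} |c_n|^2 = 52.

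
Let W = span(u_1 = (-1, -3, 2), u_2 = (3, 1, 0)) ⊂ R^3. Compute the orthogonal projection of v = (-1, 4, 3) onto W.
proj_W(v) = (-1/26, 29/26, -11/13)

Set up U = [u_1 | ... | u_2] ∈ R^(3×2). The projector onto W = col(U) is P = U (U^T U)^(-1) U^T.
Compute U^T U =
  [14, -6]
  [-6, 10],
and U^T v = (-5, 1).
Solve U^T U · c = U^T v for the coefficients: c = (-11/26, -2/13). The projection is proj_W(v) = U c.
Check: (v - proj_W(v)) · u_1 = 0  (should be 0).
Check: (v - proj_W(v)) · u_2 = 0  (should be 0).
Result: proj_W(v) = (-1/26, 29/26, -11/13).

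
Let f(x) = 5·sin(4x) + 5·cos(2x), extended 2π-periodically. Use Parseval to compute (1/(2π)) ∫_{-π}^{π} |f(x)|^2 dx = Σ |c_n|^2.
Σ |c_n|^2 = 25

Expand |f|^2 and use orthogonality of {sin(nx), cos(mx)} on [-π, π]:
  ∫_{-π}^{π} sin(nx)^2 dx = π, ∫ cos(mx)^2 dx = π, and cross terms integrate to 0.
So ∫_{-π}^{π} f(x)^2 dx = 5^2 · π + 5^2 · π = (25 + 25)π.
Divide by 2π: (25 + 25)/2 = 25.
By Parseval, this equals Σ |c_n|^2.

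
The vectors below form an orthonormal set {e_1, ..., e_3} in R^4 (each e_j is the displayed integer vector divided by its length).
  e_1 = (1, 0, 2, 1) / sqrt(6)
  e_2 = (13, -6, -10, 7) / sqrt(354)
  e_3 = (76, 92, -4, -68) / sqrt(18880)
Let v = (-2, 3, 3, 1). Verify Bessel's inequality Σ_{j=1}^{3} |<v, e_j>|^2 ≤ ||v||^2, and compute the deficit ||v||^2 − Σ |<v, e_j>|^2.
Σ |<v, e_j>|^2 = 339/20; ||v||^2 = 23; deficit = 121/20

Write each e_j = u_j / sqrt(<u_j, u_j>) where u_j is the displayed integer vector. Then <v, e_j> = <v, u_j> / sqrt(<u_j, u_j>), so |<v, e_j>|^2 = <v, u_j>^2 / <u_j, u_j>.
Coefficients: <v, e_1> = 5/sqrt(6), <v, e_2> = -67/sqrt(354), <v, e_3> = 44/sqrt(18880).
Square and sum: Σ |<v, e_j>|^2 = 339/20.
Compute ||v||^2 = v·v = 23.
Deficit = 23 − 339/20 = 121/20 ≥ 0, confirming Bessel's inequality. (The deficit equals ||v − Σ <v,e_j> e_j||^2, the squared distance from v to span{e_j}.)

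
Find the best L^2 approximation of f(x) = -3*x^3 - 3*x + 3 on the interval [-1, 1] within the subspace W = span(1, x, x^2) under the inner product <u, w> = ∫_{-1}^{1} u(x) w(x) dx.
g(x) = 3 - 24*x/5

The best approximation g ∈ W is the orthogonal projection of f onto W. Writing g = a_0 + a_1 x + a_2 x^2, the coefficients solve the normal equations G · a = b where
  G_{ij} = <φ_i, φ_j> and b_i = <f, φ_i>, with φ_0 = 1, φ_1 = x, φ_2 = x^2.
G =
  [2, 0, 2/3]
  [0, 2/3, 0]
  [2/3, 0, 2/5],
b = (6, -16/5, 2).
Solving gives a_0 = 3, a_1 = -24/5, a_2 = 0, so
  g(x) = 3 - 24*x/5.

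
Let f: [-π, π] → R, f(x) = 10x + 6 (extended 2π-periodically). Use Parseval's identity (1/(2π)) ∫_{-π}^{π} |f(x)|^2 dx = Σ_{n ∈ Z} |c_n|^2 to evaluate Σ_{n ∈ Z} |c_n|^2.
Σ |c_n|^2 = 100π^2/3 + 36

Expand and integrate term by term over [-π, π]:
  ∫ (10x)^2 dx = 100·(2π^3/3); ∫ 2·10·(6)·x dx = 0 (odd integrand); ∫ 6^2 dx = 36·2π.
So (1/(2π)) ∫_{-π}^{π} (10x + 6)^2 dx = 100π^2/3 + 36 = 100π^2/3 + 36.
Parseval ⇒ Σ |c_n|^2 = 100π^2/3 + 36.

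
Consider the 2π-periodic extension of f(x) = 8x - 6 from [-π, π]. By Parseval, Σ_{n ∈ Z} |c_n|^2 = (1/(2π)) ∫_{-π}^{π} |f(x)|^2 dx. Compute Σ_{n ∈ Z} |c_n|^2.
Σ |c_n|^2 = 64π^2/3 + 36

Expand and integrate term by term over [-π, π]:
  ∫ (8x)^2 dx = 64·(2π^3/3); ∫ 2·8·(-6)·x dx = 0 (odd integrand); ∫ (-6)^2 dx = 36·2π.
So (1/(2π)) ∫_{-π}^{π} (8x - 6)^2 dx = 64π^2/3 + 36 = 64π^2/3 + 36.
Parseval ⇒ Σ |c_n|^2 = 64π^2/3 + 36.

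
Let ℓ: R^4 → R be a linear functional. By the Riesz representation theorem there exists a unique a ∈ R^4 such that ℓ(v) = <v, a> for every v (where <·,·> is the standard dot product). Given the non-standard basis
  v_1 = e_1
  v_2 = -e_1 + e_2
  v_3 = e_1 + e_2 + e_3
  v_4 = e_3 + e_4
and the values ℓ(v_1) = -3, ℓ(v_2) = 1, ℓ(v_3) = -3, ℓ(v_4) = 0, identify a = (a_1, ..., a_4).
a = (-3, -2, 2, -2)

Write a = (a_1, ..., a_4) in the standard basis. For each basis vector v_i, ℓ(v_i) = <v_i, a> is a linear equation in the a_j's. Collect the n equations into a matrix system V a = ℓ, where row i of V is v_i (expressed in the standard basis). Since V is invertible (lower-triangular with 1s on the diagonal, up to permutation), solve by back-substitution:
  V =
[[1, 0, 0, 0],
 [-1, 1, 0, 0],
 [1, 1, 1, 0],
 [0, 0, 1, 1]]
  V a = (-3, 1, -3, 0)
Solving gives a = (-3, -2, 2, -2).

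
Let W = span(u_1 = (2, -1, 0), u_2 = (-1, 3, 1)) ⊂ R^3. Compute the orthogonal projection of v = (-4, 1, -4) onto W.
proj_W(v) = (-23/5, -1/5, -1)

Set up U = [u_1 | ... | u_2] ∈ R^(3×2). The projector onto W = col(U) is P = U (U^T U)^(-1) U^T.
Compute U^T U =
  [5, -5]
  [-5, 11],
and U^T v = (-9, 3).
Solve U^T U · c = U^T v for the coefficients: c = (-14/5, -1). The projection is proj_W(v) = U c.
Check: (v - proj_W(v)) · u_1 = 0  (should be 0).
Check: (v - proj_W(v)) · u_2 = 0  (should be 0).
Result: proj_W(v) = (-23/5, -1/5, -1).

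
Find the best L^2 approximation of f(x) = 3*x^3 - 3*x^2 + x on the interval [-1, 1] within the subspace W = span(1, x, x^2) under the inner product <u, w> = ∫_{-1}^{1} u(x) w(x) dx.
g(x) = -3*x^2 + 14*x/5

The best approximation g ∈ W is the orthogonal projection of f onto W. Writing g = a_0 + a_1 x + a_2 x^2, the coefficients solve the normal equations G · a = b where
  G_{ij} = <φ_i, φ_j> and b_i = <f, φ_i>, with φ_0 = 1, φ_1 = x, φ_2 = x^2.
G =
  [2, 0, 2/3]
  [0, 2/3, 0]
  [2/3, 0, 2/5],
b = (-2, 28/15, -6/5).
Solving gives a_0 = 0, a_1 = 14/5, a_2 = -3, so
  g(x) = -3*x^2 + 14*x/5.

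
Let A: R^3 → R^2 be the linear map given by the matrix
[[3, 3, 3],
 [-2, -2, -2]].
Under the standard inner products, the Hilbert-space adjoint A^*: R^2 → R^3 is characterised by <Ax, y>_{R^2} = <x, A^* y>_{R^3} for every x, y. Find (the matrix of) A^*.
A^* = A^T =
[[3, -2],
 [3, -2],
 [3, -2]]

For real matrices with standard dot products, the defining identity <Ax, y> = <x, A^* y> gives (Ax)^T y = x^T (A^*) y, i.e. x^T A^T y = x^T (A^*) y. Since this holds for all x, y, we must have A^* = A^T. Therefore
A^* =
[[3, -2],
 [3, -2],
 [3, -2]].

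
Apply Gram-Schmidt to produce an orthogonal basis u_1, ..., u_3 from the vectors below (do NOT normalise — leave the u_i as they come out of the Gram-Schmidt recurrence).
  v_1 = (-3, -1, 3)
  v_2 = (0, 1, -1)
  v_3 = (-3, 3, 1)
Orthogonal basis:
  u_1 = (-3, -1, 3)
  u_2 = (-12/19, 15/19, -7/19)
  u_3 = (6/11, 9/11, 9/11)

Apply the Gram-Schmidt recurrence
  u_1 = v_1
  u_i = v_i − Σ_{j<i} ((v_i · u_j) / (u_j · u_j)) · u_j.

Step by step this gives:
  u_1 = (-3, -1, 3)
  u_2 = (-12/19, 15/19, -7/19)
  u_3 = (6/11, 9/11, 9/11)

Orthogonality check:
  u_2 · u_1 = 0 (should be 0)
  u_3 · u_1 = 0 (should be 0)
  u_3 · u_2 = 0 (should be 0)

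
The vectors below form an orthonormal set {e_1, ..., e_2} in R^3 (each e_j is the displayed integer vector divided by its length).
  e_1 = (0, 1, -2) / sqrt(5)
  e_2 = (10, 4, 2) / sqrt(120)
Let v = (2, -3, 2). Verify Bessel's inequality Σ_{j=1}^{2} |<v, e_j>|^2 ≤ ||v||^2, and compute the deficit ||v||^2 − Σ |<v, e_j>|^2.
Σ |<v, e_j>|^2 = 11; ||v||^2 = 17; deficit = 6

Write each e_j = u_j / sqrt(<u_j, u_j>) where u_j is the displayed integer vector. Then <v, e_j> = <v, u_j> / sqrt(<u_j, u_j>), so |<v, e_j>|^2 = <v, u_j>^2 / <u_j, u_j>.
Coefficients: <v, e_1> = -7/sqrt(5), <v, e_2> = 12/sqrt(120).
Square and sum: Σ |<v, e_j>|^2 = 11.
Compute ||v||^2 = v·v = 17.
Deficit = 17 − 11 = 6 ≥ 0, confirming Bessel's inequality. (The deficit equals ||v − Σ <v,e_j> e_j||^2, the squared distance from v to span{e_j}.)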